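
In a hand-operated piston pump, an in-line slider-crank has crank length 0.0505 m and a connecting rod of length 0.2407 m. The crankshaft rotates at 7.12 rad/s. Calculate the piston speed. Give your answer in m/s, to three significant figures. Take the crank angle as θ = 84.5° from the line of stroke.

ω = 7.12 rad/s
For an in-line slider-crank, x = r cosθ + √(L² − r² sin²θ), so v = −rω sinθ·[1 + r cosθ/√(L² − r² sin²θ)].
With r = 0.0505 m, L = 0.2407 m, θ = 84.5°: √(L² − r² sin²θ) = 0.23539 m.
v = −0.0505·7.12·0.99540·[1 + 0.0505·0.09585/0.23539] = -0.36526 m/s.
|v| = 0.36526 m/s.

0.365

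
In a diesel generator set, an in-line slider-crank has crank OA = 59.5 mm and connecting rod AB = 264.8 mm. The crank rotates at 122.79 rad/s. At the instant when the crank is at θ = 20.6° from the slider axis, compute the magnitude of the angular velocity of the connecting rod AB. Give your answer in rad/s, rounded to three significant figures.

ω = 122.8 rad/s
The rod makes angle φ with the slider axis where L sinφ = r sinθ; differentiating, L cosφ·φ̇ = r ω cosθ.
L cosφ = √(L² − r² sin²θ) = 0.26397 m.
|ω_rod| = r ω |cosθ| / √(L² − r² sin²θ) = 0.0595·122.8·0.93606/0.26397 = 25.908 rad/s.

25.9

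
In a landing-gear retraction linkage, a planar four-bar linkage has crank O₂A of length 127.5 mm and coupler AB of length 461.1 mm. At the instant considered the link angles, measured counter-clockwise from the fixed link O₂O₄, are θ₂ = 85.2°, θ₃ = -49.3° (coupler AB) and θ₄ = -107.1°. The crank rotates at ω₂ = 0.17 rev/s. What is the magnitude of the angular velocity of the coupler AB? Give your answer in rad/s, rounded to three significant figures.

ω₂ = 1.068 rad/s (from 0.17 rev/s).
Differentiating the loop-closure r₂e^{iθ₂}+r₃e^{iθ₃}=r₁+r₄e^{iθ₄} gives r₂ω₂e^{iθ₂}+r₃ω₃e^{iθ₃}=r₄ω₄e^{iθ₄}.
Eliminating the other unknown: ω₃ = r₂ω₂ sin(θ₄−θ₂) / [r₃ sin(θ₃−θ₄)].
Numerator sine = +0.21303; denominator sine = +0.84619.
Result = 0.1275·1.068·(+0.21303) / (0.4611·(+0.84619)) = +0.074356 rad/s; magnitude 0.074356 rad/s.

0.0744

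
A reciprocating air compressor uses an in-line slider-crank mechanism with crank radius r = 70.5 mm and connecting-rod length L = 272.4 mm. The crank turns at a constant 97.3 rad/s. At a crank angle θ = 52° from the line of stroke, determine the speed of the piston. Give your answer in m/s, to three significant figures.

6.29

ω = 97.3 rad/s
For an in-line slider-crank, x = r cosθ + √(L² − r² sin²θ), so v = −rω sinθ·[1 + r cosθ/√(L² − r² sin²θ)].
With r = 0.0705 m, L = 0.2724 m, θ = 52°: √(L² − r² sin²θ) = 0.26667 m.
v = −0.0705·97.3·0.78801·[1 + 0.0705·0.61566/0.26667] = -6.2853 m/s.
|v| = 6.2853 m/s.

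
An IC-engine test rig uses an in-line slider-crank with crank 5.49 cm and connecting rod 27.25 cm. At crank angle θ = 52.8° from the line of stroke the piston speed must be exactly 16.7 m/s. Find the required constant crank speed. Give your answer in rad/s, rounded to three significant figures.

For an in-line slider-crank, |v_piston| = rω|sinθ|·[1 + r cosθ/√(L² − r² sin²θ)].
With r = 0.0549 m, L = 0.2725 m, θ = 52.8°: the bracketed kinematic factor |dx/dθ| = 0.049126 m.
ω = v/|dx/dθ| = 16.7/0.049126 = 339.94 rad/s.

340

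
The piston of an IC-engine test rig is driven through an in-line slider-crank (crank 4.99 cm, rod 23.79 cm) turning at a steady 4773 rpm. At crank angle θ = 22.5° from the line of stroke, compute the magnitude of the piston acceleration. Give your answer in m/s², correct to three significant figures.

13400

ω = 2π·4773/60 = 499.8 rad/s
x(θ) = r cosθ + √(L² − r² sin²θ); with ω constant, a = ω²·d²x/dθ².
d²x/dθ² = −r cosθ − r²(cos2θ)/√u − r⁴ sin²2θ/(4u^{3/2}),  u = L² − r² sin²θ = 0.0562318 m².
Substituting r = 0.0499 m, L = 0.2379 m, θ = 22.5°: d²x/dθ² = -0.053585 m.
a = ω²·d²x/dθ² = (499.8)²·(-0.053585) = -13387 m/s²;  |a| = 13387 m/s².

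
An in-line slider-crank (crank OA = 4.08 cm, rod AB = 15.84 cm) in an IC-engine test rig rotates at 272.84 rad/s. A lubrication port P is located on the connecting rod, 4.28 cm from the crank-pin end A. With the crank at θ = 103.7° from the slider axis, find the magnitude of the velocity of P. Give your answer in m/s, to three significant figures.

10.8

ω = 272.8 rad/s.  Crank-pin speed |V_A| = rω = 11.132 m/s, perpendicular to OA.
Rod angle: sinφ = −(r/L) sinθ ⇒ φ = -14.492°; ω_rod = −rω cosθ/√(L²−r²sin²θ) = +17.191 rad/s.
V_P = V_A + ω_rod × AP, with AP = 0.0428 m along the rod.
Components: V_Px = −rω sinθ − a·ω_rod·sinφ = -10.631 m/s;  V_Py = rω cosθ + a·ω_rod·cosφ = -1.9241 m/s.
|V_P| = √(V_Px² + V_Py²) = 10.804 m/s.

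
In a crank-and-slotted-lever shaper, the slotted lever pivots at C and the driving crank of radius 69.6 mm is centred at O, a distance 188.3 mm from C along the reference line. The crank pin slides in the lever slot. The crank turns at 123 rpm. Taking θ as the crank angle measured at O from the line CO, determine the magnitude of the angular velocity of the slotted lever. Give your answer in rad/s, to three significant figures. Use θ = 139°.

3.17

ω = 12.88 rad/s (from 123 rpm).
Crank pin A relative to C: A = (d + r cosθ, r sinθ); lever angle φ = atan2(r sinθ, d + r cosθ).
Differentiating tanφ: φ̇ = rω(d cosθ + r)/(d² + r² + 2dr cosθ).
d² + r² + 2dr cosθ = |CA|² = 0.0205191 m²;  d cosθ + r = -0.072512 m.
|ω_lever| = |0.0696·12.88·-0.072512| / 0.0205191 = 3.1681 rad/s.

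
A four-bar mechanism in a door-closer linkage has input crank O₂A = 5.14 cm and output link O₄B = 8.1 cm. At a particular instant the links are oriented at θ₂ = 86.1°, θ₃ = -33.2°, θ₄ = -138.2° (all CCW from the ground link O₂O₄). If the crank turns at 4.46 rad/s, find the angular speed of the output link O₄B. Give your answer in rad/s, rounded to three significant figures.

2.56

ω₂ = 4.46 rad/s
Differentiating the loop-closure r₂e^{iθ₂}+r₃e^{iθ₃}=r₁+r₄e^{iθ₄} gives r₂ω₂e^{iθ₂}+r₃ω₃e^{iθ₃}=r₄ω₄e^{iθ₄}.
Eliminating the other unknown: ω₄ = r₂ω₂ sin(θ₂−θ₃) / [r₄ sin(θ₄−θ₃)].
Numerator sine = +0.87207; denominator sine = -0.96593.
Result = 0.0514·4.46·(+0.87207) / (0.081·(-0.96593)) = -2.5552 rad/s; magnitude 2.5552 rad/s.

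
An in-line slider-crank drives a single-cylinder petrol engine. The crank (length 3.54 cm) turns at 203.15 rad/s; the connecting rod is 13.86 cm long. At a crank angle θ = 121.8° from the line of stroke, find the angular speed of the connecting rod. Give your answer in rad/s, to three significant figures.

ω = 203.2 rad/s
The rod makes angle φ with the slider axis where L sinφ = r sinθ; differentiating, L cosφ·φ̇ = r ω cosθ.
L cosφ = √(L² − r² sin²θ) = 0.1353 m.
|ω_rod| = r ω |cosθ| / √(L² − r² sin²θ) = 0.0354·203.2·0.52696/0.1353 = 28.01 rad/s.

28.0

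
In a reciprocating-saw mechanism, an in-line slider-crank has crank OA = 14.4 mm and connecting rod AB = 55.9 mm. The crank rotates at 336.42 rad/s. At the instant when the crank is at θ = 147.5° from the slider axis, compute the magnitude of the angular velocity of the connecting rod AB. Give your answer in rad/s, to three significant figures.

73.8

ω = 336.4 rad/s
The rod makes angle φ with the slider axis where L sinφ = r sinθ; differentiating, L cosφ·φ̇ = r ω cosθ.
L cosφ = √(L² − r² sin²θ) = 0.055362 m.
|ω_rod| = r ω |cosθ| / √(L² − r² sin²θ) = 0.0144·336.4·0.84339/0.055362 = 73.801 rad/s.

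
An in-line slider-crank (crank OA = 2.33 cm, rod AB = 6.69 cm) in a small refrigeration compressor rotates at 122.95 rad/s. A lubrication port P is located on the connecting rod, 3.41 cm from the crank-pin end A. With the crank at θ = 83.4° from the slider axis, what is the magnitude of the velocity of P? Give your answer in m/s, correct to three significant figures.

ω = 123 rad/s.  Crank-pin speed |V_A| = rω = 2.8647 m/s, perpendicular to OA.
Rod angle: sinφ = −(r/L) sinθ ⇒ φ = -20.241°; ω_rod = −rω cosθ/√(L²−r²sin²θ) = -5.2457 rad/s.
V_P = V_A + ω_rod × AP, with AP = 0.0341 m along the rod.
Components: V_Px = −rω sinθ − a·ω_rod·sinφ = -2.9076 m/s;  V_Py = rω cosθ + a·ω_rod·cosφ = +0.16143 m/s.
|V_P| = √(V_Px² + V_Py²) = 2.9121 m/s.

2.91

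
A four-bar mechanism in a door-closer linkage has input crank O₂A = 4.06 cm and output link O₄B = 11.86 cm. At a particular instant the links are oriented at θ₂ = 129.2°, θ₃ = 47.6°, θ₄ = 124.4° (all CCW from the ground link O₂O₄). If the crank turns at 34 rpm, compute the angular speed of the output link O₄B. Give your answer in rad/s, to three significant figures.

ω₂ = 3.56 rad/s (from 34 rpm).
Differentiating the loop-closure r₂e^{iθ₂}+r₃e^{iθ₃}=r₁+r₄e^{iθ₄} gives r₂ω₂e^{iθ₂}+r₃ω₃e^{iθ₃}=r₄ω₄e^{iθ₄}.
Eliminating the other unknown: ω₄ = r₂ω₂ sin(θ₂−θ₃) / [r₄ sin(θ₄−θ₃)].
Numerator sine = +0.98927; denominator sine = +0.97358.
Result = 0.0406·3.56·(+0.98927) / (0.1186·(+0.97358)) = +1.2385 rad/s; magnitude 1.2385 rad/s.

1.24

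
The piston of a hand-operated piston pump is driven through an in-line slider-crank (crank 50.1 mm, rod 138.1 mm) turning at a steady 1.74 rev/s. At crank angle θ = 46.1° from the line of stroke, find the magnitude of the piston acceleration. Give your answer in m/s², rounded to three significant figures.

ω = 2π·1.74 = 10.93 rad/s
x(θ) = r cosθ + √(L² − r² sin²θ); with ω constant, a = ω²·d²x/dθ².
d²x/dθ² = −r cosθ − r²(cos2θ)/√u − r⁴ sin²2θ/(4u^{3/2}),  u = L² − r² sin²θ = 0.0177684 m².
Substituting r = 0.0501 m, L = 0.1381 m, θ = 46.1°: d²x/dθ² = -0.034681 m.
a = ω²·d²x/dθ² = (10.93)²·(-0.034681) = -4.1452 m/s²;  |a| = 4.1452 m/s².

4.15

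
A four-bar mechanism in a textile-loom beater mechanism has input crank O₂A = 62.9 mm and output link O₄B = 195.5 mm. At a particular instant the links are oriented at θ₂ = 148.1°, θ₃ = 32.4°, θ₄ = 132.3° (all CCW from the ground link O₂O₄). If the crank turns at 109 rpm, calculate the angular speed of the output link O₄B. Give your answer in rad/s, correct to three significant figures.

ω₂ = 11.41 rad/s (from 109 rpm).
Differentiating the loop-closure r₂e^{iθ₂}+r₃e^{iθ₃}=r₁+r₄e^{iθ₄} gives r₂ω₂e^{iθ₂}+r₃ω₃e^{iθ₃}=r₄ω₄e^{iθ₄}.
Eliminating the other unknown: ω₄ = r₂ω₂ sin(θ₂−θ₃) / [r₄ sin(θ₄−θ₃)].
Numerator sine = +0.90108; denominator sine = +0.98511.
Result = 0.0629·11.41·(+0.90108) / (0.1955·(+0.98511)) = +3.3592 rad/s; magnitude 3.3592 rad/s.

3.36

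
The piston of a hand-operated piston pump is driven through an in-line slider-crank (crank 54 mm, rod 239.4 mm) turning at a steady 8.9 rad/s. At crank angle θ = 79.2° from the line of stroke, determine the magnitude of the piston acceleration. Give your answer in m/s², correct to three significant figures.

0.117

ω = 8.9 rad/s
x(θ) = r cosθ + √(L² − r² sin²θ); with ω constant, a = ω²·d²x/dθ².
d²x/dθ² = −r cosθ − r²(cos2θ)/√u − r⁴ sin²2θ/(4u^{3/2}),  u = L² − r² sin²θ = 0.0544987 m².
Substituting r = 0.054 m, L = 0.2394 m, θ = 79.2°: d²x/dθ² = +0.0014725 m.
a = ω²·d²x/dθ² = (8.9)²·(+0.0014725) = +0.11664 m/s²;  |a| = 0.11664 m/s².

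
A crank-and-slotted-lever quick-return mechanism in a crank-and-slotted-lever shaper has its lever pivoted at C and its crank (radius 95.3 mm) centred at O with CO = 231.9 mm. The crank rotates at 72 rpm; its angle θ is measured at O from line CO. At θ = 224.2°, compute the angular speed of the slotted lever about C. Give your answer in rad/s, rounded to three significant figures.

ω = 7.54 rad/s (from 72 rpm).
Crank pin A relative to C: A = (d + r cosθ, r sinθ); lever angle φ = atan2(r sinθ, d + r cosθ).
Differentiating tanφ: φ̇ = rω(d cosθ + r)/(d² + r² + 2dr cosθ).
d² + r² + 2dr cosθ = |CA|² = 0.0311722 m²;  d cosθ + r = -0.070952 m.
|ω_lever| = |0.0953·7.54·-0.070952| / 0.0311722 = 1.6355 rad/s.

1.64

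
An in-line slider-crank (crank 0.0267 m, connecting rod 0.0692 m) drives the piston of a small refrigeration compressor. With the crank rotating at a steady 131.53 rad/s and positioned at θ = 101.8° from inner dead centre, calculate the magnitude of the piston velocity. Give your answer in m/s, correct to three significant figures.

ω = 131.5 rad/s
For an in-line slider-crank, x = r cosθ + √(L² − r² sin²θ), so v = −rω sinθ·[1 + r cosθ/√(L² − r² sin²θ)].
With r = 0.0267 m, L = 0.0692 m, θ = 101.8°: √(L² − r² sin²θ) = 0.064075 m.
v = −0.0267·131.5·0.97887·[1 + 0.0267·-0.20450/0.064075] = -3.1447 m/s.
|v| = 3.1447 m/s.

3.14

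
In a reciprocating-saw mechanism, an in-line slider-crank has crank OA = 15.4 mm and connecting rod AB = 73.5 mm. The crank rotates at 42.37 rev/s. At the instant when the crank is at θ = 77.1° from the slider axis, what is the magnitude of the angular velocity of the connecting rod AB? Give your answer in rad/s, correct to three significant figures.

ω = 266.2 rad/s (converted from 42.37 rev/s).
The rod makes angle φ with the slider axis where L sinφ = r sinθ; differentiating, L cosφ·φ̇ = r ω cosθ.
L cosφ = √(L² − r² sin²θ) = 0.071951 m.
|ω_rod| = r ω |cosθ| / √(L² − r² sin²θ) = 0.0154·266.2·0.22325/0.071951 = 12.721 rad/s.

12.7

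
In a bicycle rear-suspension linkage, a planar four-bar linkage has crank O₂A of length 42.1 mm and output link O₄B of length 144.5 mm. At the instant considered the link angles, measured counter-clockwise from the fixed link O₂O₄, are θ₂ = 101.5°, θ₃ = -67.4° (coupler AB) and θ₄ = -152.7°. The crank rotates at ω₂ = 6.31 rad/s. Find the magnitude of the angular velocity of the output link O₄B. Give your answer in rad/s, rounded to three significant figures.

ω₂ = 6.31 rad/s
Differentiating the loop-closure r₂e^{iθ₂}+r₃e^{iθ₃}=r₁+r₄e^{iθ₄} gives r₂ω₂e^{iθ₂}+r₃ω₃e^{iθ₃}=r₄ω₄e^{iθ₄}.
Eliminating the other unknown: ω₄ = r₂ω₂ sin(θ₂−θ₃) / [r₄ sin(θ₄−θ₃)].
Numerator sine = +0.19252; denominator sine = -0.99664.
Result = 0.0421·6.31·(+0.19252) / (0.1445·(-0.99664)) = -0.35513 rad/s; magnitude 0.35513 rad/s.

0.355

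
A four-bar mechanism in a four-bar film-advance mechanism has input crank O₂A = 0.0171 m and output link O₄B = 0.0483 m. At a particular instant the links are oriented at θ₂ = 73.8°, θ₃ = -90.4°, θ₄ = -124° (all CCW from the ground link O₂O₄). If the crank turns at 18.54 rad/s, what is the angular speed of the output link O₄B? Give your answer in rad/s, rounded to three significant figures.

ω₂ = 18.54 rad/s
Differentiating the loop-closure r₂e^{iθ₂}+r₃e^{iθ₃}=r₁+r₄e^{iθ₄} gives r₂ω₂e^{iθ₂}+r₃ω₃e^{iθ₃}=r₄ω₄e^{iθ₄}.
Eliminating the other unknown: ω₄ = r₂ω₂ sin(θ₂−θ₃) / [r₄ sin(θ₄−θ₃)].
Numerator sine = +0.27228; denominator sine = -0.55339.
Result = 0.0171·18.54·(+0.27228) / (0.0483·(-0.55339)) = -3.2296 rad/s; magnitude 3.2296 rad/s.

3.23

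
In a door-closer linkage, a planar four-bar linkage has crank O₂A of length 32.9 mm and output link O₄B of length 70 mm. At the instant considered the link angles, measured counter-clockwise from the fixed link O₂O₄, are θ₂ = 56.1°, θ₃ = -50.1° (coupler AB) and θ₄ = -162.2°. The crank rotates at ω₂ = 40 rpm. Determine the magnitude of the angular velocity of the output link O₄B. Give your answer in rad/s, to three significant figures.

ω₂ = 4.189 rad/s (from 40 rpm).
Differentiating the loop-closure r₂e^{iθ₂}+r₃e^{iθ₃}=r₁+r₄e^{iθ₄} gives r₂ω₂e^{iθ₂}+r₃ω₃e^{iθ₃}=r₄ω₄e^{iθ₄}.
Eliminating the other unknown: ω₄ = r₂ω₂ sin(θ₂−θ₃) / [r₄ sin(θ₄−θ₃)].
Numerator sine = +0.96029; denominator sine = -0.92653.
Result = 0.0329·4.189·(+0.96029) / (0.07·(-0.92653)) = -2.0405 rad/s; magnitude 2.0405 rad/s.

2.04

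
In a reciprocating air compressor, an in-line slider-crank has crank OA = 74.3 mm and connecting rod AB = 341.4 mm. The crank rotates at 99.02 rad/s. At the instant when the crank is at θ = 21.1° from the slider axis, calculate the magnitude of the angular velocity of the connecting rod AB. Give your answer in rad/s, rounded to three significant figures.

ω = 99.02 rad/s
The rod makes angle φ with the slider axis where L sinφ = r sinθ; differentiating, L cosφ·φ̇ = r ω cosθ.
L cosφ = √(L² − r² sin²θ) = 0.34035 m.
|ω_rod| = r ω |cosθ| / √(L² − r² sin²θ) = 0.0743·99.02·0.93295/0.34035 = 20.167 rad/s.

20.2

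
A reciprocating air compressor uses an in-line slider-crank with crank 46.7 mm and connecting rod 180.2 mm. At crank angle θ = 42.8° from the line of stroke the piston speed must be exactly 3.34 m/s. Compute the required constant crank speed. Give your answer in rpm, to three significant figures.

842

For an in-line slider-crank, |v_piston| = rω|sinθ|·[1 + r cosθ/√(L² − r² sin²θ)].
With r = 0.0467 m, L = 0.1802 m, θ = 42.8°: the bracketed kinematic factor |dx/dθ| = 0.037859 m.
ω = v/|dx/dθ| = 3.34/0.037859 = 88.222 rad/s.
N = 60ω/(2π) = 842.46 rpm.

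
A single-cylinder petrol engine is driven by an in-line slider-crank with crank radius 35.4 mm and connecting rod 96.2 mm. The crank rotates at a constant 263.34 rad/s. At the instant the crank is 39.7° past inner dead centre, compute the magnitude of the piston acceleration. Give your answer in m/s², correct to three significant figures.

2090

ω = 263.3 rad/s
x(θ) = r cosθ + √(L² − r² sin²θ); with ω constant, a = ω²·d²x/dθ².
d²x/dθ² = −r cosθ − r²(cos2θ)/√u − r⁴ sin²2θ/(4u^{3/2}),  u = L² − r² sin²θ = 0.00874312 m².
Substituting r = 0.0354 m, L = 0.0962 m, θ = 39.7°: d²x/dθ² = -0.030166 m.
a = ω²·d²x/dθ² = (263.3)²·(-0.030166) = -2092 m/s²;  |a| = 2092 m/s².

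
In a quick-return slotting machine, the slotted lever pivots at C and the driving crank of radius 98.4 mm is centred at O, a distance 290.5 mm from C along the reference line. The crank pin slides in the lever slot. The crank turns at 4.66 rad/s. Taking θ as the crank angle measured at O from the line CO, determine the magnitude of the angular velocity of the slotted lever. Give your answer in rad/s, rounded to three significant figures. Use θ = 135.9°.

ω = 4.66 rad/s
Crank pin A relative to C: A = (d + r cosθ, r sinθ); lever angle φ = atan2(r sinθ, d + r cosθ).
Differentiating tanφ: φ̇ = rω(d cosθ + r)/(d² + r² + 2dr cosθ).
d² + r² + 2dr cosθ = |CA|² = 0.0530172 m²;  d cosθ + r = -0.11022 m.
|ω_lever| = |0.0984·4.66·-0.11022| / 0.0530172 = 0.95325 rad/s.

0.953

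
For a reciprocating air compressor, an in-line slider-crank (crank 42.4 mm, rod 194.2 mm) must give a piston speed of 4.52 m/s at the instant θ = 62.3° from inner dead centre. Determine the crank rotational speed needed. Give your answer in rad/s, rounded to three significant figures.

For an in-line slider-crank, |v_piston| = rω|sinθ|·[1 + r cosθ/√(L² − r² sin²θ)].
With r = 0.0424 m, L = 0.1942 m, θ = 62.3°: the bracketed kinematic factor |dx/dθ| = 0.041424 m.
ω = v/|dx/dθ| = 4.52/0.041424 = 109.12 rad/s.

109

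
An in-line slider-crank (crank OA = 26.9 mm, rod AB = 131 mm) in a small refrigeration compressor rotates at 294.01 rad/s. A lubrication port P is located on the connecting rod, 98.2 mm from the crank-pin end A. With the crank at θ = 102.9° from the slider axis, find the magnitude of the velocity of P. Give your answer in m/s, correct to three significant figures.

ω = 294 rad/s.  Crank-pin speed |V_A| = rω = 7.9089 m/s, perpendicular to OA.
Rod angle: sinφ = −(r/L) sinθ ⇒ φ = -11.546°; ω_rod = −rω cosθ/√(L²−r²sin²θ) = +13.757 rad/s.
V_P = V_A + ω_rod × AP, with AP = 0.0982 m along the rod.
Components: V_Px = −rω sinθ − a·ω_rod·sinφ = -7.4389 m/s;  V_Py = rω cosθ + a·ω_rod·cosφ = -0.44209 m/s.
|V_P| = √(V_Px² + V_Py²) = 7.452 m/s.

7.45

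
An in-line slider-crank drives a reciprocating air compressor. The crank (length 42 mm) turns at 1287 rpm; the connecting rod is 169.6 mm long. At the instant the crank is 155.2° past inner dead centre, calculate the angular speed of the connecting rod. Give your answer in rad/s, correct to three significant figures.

30.5

ω = 134.8 rad/s (converted from 1287 rpm).
The rod makes angle φ with the slider axis where L sinφ = r sinθ; differentiating, L cosφ·φ̇ = r ω cosθ.
L cosφ = √(L² − r² sin²θ) = 0.16868 m.
|ω_rod| = r ω |cosθ| / √(L² − r² sin²θ) = 0.042·134.8·0.90778/0.16868 = 30.463 rad/s.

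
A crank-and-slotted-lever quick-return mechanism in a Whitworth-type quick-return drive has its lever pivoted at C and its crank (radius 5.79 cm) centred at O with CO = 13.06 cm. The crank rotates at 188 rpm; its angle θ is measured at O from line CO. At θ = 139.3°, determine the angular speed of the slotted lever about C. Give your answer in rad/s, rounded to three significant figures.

ω = 19.69 rad/s (from 188 rpm).
Crank pin A relative to C: A = (d + r cosθ, r sinθ); lever angle φ = atan2(r sinθ, d + r cosθ).
Differentiating tanφ: φ̇ = rω(d cosθ + r)/(d² + r² + 2dr cosθ).
d² + r² + 2dr cosθ = |CA|² = 0.00894314 m²;  d cosθ + r = -0.041112 m.
|ω_lever| = |0.0579·19.69·-0.041112| / 0.00894314 = 5.2402 rad/s.

5.24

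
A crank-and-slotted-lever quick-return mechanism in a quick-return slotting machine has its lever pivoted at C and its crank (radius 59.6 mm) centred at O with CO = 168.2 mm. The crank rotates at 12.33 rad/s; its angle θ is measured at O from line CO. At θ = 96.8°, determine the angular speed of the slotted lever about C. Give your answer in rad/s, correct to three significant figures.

ω = 12.33 rad/s
Crank pin A relative to C: A = (d + r cosθ, r sinθ); lever angle φ = atan2(r sinθ, d + r cosθ).
Differentiating tanφ: φ̇ = rω(d cosθ + r)/(d² + r² + 2dr cosθ).
d² + r² + 2dr cosθ = |CA|² = 0.0294695 m²;  d cosθ + r = +0.039684 m.
|ω_lever| = |0.0596·12.33·+0.039684| / 0.0294695 = 0.98959 rad/s.

0.990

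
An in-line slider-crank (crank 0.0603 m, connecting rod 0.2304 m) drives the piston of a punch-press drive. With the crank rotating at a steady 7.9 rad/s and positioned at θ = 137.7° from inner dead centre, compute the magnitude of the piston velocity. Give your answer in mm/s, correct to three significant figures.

258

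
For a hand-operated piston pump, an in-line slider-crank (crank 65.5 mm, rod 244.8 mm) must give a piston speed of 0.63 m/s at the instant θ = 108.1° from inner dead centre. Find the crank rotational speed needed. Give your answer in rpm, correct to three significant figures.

For an in-line slider-crank, |v_piston| = rω|sinθ|·[1 + r cosθ/√(L² − r² sin²θ)].
With r = 0.0655 m, L = 0.2448 m, θ = 108.1°: the bracketed kinematic factor |dx/dθ| = 0.056907 m.
ω = v/|dx/dθ| = 0.63/0.056907 = 11.071 rad/s.
N = 60ω/(2π) = 105.72 rpm.

106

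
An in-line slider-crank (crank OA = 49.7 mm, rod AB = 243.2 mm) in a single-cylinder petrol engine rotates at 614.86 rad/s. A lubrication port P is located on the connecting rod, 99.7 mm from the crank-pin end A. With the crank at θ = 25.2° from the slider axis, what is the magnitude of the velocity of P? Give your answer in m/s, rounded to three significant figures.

21.5

ω = 614.9 rad/s.  Crank-pin speed |V_A| = rω = 30.559 m/s, perpendicular to OA.
Rod angle: sinφ = −(r/L) sinθ ⇒ φ = -4.992°; ω_rod = −rω cosθ/√(L²−r²sin²θ) = -114.13 rad/s.
V_P = V_A + ω_rod × AP, with AP = 0.0997 m along the rod.
Components: V_Px = −rω sinθ − a·ω_rod·sinφ = -14.001 m/s;  V_Py = rω cosθ + a·ω_rod·cosφ = +16.315 m/s.
|V_P| = √(V_Px² + V_Py²) = 21.499 m/s.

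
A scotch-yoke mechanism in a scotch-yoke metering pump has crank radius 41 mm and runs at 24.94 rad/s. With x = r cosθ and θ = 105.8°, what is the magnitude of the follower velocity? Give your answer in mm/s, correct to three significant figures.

ω = 24.94 rad/s
x = r cosθ ⇒ ẋ = −rω sinθ.
|v| = rω|sinθ| = 0.041·24.94·|sin 105.8°| = 0.98391 m/s = 983.91 mm/s.

984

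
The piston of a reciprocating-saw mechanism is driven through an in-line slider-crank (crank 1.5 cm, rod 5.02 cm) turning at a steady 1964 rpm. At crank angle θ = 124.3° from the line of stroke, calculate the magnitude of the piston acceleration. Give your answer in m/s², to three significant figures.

425

ω = 2π·1964/60 = 205.7 rad/s
x(θ) = r cosθ + √(L² − r² sin²θ); with ω constant, a = ω²·d²x/dθ².
d²x/dθ² = −r cosθ − r²(cos2θ)/√u − r⁴ sin²2θ/(4u^{3/2}),  u = L² − r² sin²θ = 0.00236649 m².
Substituting r = 0.015 m, L = 0.0502 m, θ = 124.3°: d²x/dθ² = +0.010045 m.
a = ω²·d²x/dθ² = (205.7)²·(+0.010045) = +424.91 m/s²;  |a| = 424.91 m/s².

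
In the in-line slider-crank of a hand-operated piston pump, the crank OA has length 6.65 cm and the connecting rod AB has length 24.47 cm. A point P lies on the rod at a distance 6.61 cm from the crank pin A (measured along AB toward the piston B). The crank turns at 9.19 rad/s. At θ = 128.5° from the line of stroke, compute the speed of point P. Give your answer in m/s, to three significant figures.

0.534

ω = 9.19 rad/s.  Crank-pin speed |V_A| = rω = 0.61113 m/s, perpendicular to OA.
Rod angle: sinφ = −(r/L) sinθ ⇒ φ = -12.280°; ω_rod = −rω cosθ/√(L²−r²sin²θ) = +1.5911 rad/s.
V_P = V_A + ω_rod × AP, with AP = 0.0661 m along the rod.
Components: V_Px = −rω sinθ − a·ω_rod·sinφ = -0.45591 m/s;  V_Py = rω cosθ + a·ω_rod·cosφ = -0.27767 m/s.
|V_P| = √(V_Px² + V_Py²) = 0.53381 m/s.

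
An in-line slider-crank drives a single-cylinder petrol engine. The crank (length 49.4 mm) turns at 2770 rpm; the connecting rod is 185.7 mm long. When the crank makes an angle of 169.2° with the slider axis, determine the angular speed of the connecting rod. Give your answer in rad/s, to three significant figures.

ω = 290.1 rad/s (converted from 2770 rpm).
The rod makes angle φ with the slider axis where L sinφ = r sinθ; differentiating, L cosφ·φ̇ = r ω cosθ.
L cosφ = √(L² − r² sin²θ) = 0.18547 m.
|ω_rod| = r ω |cosθ| / √(L² − r² sin²θ) = 0.0494·290.1·0.98229/0.18547 = 75.893 rad/s.

75.9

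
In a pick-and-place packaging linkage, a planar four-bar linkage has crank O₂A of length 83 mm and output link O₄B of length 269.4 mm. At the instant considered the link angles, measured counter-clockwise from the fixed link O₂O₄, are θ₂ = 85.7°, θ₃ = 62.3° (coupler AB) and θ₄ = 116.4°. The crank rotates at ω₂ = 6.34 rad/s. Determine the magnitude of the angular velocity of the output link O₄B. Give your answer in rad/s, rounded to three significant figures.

0.958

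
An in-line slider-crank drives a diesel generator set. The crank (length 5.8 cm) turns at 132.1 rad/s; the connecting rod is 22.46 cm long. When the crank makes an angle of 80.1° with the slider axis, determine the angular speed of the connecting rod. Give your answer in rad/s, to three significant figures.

ω = 132.1 rad/s
The rod makes angle φ with the slider axis where L sinφ = r sinθ; differentiating, L cosφ·φ̇ = r ω cosθ.
L cosφ = √(L² − r² sin²θ) = 0.21721 m.
|ω_rod| = r ω |cosθ| / √(L² − r² sin²θ) = 0.058·132.1·0.17193/0.21721 = 6.0645 rad/s.

6.06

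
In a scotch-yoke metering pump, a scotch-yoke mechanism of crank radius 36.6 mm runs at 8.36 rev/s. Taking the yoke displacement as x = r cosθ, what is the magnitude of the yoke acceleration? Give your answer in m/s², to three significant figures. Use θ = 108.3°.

31.7

ω = 52.53 rad/s (from 8.36 rev/s).
x = r cosθ ⇒ ẍ = −rω² cosθ (ω constant).
|a| = rω²|cosθ| = 0.0366·(52.53)²·|cos 108.3°| = 31.708 m/s².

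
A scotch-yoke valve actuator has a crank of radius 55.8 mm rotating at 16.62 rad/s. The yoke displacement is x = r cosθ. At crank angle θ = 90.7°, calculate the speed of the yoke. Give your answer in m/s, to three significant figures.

0.927

ω = 16.62 rad/s
x = r cosθ ⇒ ẋ = −rω sinθ.
|v| = rω|sinθ| = 0.0558·16.62·|sin 90.7°| = 0.92733 m/s.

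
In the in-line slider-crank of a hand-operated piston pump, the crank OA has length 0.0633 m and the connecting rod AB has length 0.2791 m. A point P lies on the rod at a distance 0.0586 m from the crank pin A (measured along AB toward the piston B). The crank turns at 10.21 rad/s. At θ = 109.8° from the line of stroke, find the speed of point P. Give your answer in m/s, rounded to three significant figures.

0.623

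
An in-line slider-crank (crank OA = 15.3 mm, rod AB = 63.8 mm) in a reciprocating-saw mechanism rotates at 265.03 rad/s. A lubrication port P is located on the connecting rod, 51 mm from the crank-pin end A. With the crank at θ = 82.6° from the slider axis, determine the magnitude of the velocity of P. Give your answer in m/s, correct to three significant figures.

4.12

ω = 265 rad/s.  Crank-pin speed |V_A| = rω = 4.055 m/s, perpendicular to OA.
Rod angle: sinφ = −(r/L) sinθ ⇒ φ = -13.758°; ω_rod = −rω cosθ/√(L²−r²sin²θ) = -8.4277 rad/s.
V_P = V_A + ω_rod × AP, with AP = 0.051 m along the rod.
Components: V_Px = −rω sinθ − a·ω_rod·sinφ = -4.1234 m/s;  V_Py = rω cosθ + a·ω_rod·cosφ = +0.10478 m/s.
|V_P| = √(V_Px² + V_Py²) = 4.1247 m/s.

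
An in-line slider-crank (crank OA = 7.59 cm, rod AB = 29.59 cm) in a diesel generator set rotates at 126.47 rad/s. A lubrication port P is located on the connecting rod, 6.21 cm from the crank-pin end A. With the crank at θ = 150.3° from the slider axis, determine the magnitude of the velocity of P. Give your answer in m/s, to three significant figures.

ω = 126.5 rad/s.  Crank-pin speed |V_A| = rω = 9.5991 m/s, perpendicular to OA.
Rod angle: sinφ = −(r/L) sinθ ⇒ φ = -7.301°; ω_rod = −rω cosθ/√(L²−r²sin²θ) = +28.409 rad/s.
V_P = V_A + ω_rod × AP, with AP = 0.0621 m along the rod.
Components: V_Px = −rω sinθ − a·ω_rod·sinφ = -4.5317 m/s;  V_Py = rω cosθ + a·ω_rod·cosφ = -6.5882 m/s.
|V_P| = √(V_Px² + V_Py²) = 7.9963 m/s.

8.00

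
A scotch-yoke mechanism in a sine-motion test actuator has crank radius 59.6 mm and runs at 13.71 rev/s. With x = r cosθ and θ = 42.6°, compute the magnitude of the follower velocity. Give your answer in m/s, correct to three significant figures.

ω = 86.14 rad/s (from 13.71 rev/s).
x = r cosθ ⇒ ẋ = −rω sinθ.
|v| = rω|sinθ| = 0.0596·86.14·|sin 42.6°| = 3.4751 m/s.

3.48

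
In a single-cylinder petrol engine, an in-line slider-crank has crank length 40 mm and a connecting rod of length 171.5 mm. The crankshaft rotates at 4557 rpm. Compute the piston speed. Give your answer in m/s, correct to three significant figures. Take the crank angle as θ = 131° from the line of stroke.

12.2

ω = 2π·4557/60 = 477.2 rad/s
For an in-line slider-crank, x = r cosθ + √(L² − r² sin²θ), so v = −rω sinθ·[1 + r cosθ/√(L² − r² sin²θ)].
With r = 0.04 m, L = 0.1715 m, θ = 131°: √(L² − r² sin²θ) = 0.16882 m.
v = −0.04·477.2·0.75471·[1 + 0.04·-0.65606/0.16882] = -12.167 m/s.
|v| = 12.167 m/s.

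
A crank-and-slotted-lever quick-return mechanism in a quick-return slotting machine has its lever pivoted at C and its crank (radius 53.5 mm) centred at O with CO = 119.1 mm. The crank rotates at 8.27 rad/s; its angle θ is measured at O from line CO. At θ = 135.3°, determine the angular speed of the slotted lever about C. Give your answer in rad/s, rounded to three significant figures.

1.73

ω = 8.27 rad/s
Crank pin A relative to C: A = (d + r cosθ, r sinθ); lever angle φ = atan2(r sinθ, d + r cosθ).
Differentiating tanφ: φ̇ = rω(d cosθ + r)/(d² + r² + 2dr cosθ).
d² + r² + 2dr cosθ = |CA|² = 0.00798884 m²;  d cosθ + r = -0.031156 m.
|ω_lever| = |0.0535·8.27·-0.031156| / 0.00798884 = 1.7255 rad/s.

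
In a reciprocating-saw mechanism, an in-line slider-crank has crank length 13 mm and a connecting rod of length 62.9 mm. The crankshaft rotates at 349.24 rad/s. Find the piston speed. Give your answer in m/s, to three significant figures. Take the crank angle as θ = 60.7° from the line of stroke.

ω = 349.2 rad/s
For an in-line slider-crank, x = r cosθ + √(L² − r² sin²θ), so v = −rω sinθ·[1 + r cosθ/√(L² − r² sin²θ)].
With r = 0.013 m, L = 0.0629 m, θ = 60.7°: √(L² − r² sin²θ) = 0.06187 m.
v = −0.013·349.2·0.87207·[1 + 0.013·0.48938/0.06187] = -4.3664 m/s.
|v| = 4.3664 m/s.

4.37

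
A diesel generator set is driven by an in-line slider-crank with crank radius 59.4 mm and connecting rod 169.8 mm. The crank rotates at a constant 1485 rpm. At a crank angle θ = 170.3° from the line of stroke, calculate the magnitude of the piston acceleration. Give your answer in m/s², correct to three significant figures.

939

ω = 2π·1485/60 = 155.5 rad/s
x(θ) = r cosθ + √(L² − r² sin²θ); with ω constant, a = ω²·d²x/dθ².
d²x/dθ² = −r cosθ − r²(cos2θ)/√u − r⁴ sin²2θ/(4u^{3/2}),  u = L² − r² sin²θ = 0.0287319 m².
Substituting r = 0.0594 m, L = 0.1698 m, θ = 170.3°: d²x/dθ² = +0.038846 m.
a = ω²·d²x/dθ² = (155.5)²·(+0.038846) = +939.42 m/s²;  |a| = 939.42 m/s².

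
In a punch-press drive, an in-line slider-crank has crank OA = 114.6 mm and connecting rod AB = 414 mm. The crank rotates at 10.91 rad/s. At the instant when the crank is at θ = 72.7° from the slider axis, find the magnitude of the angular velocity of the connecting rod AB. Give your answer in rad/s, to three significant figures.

0.931

ω = 10.91 rad/s
The rod makes angle φ with the slider axis where L sinφ = r sinθ; differentiating, L cosφ·φ̇ = r ω cosθ.
L cosφ = √(L² − r² sin²θ) = 0.39928 m.
|ω_rod| = r ω |cosθ| / √(L² − r² sin²θ) = 0.1146·10.91·0.29737/0.39928 = 0.93119 rad/s.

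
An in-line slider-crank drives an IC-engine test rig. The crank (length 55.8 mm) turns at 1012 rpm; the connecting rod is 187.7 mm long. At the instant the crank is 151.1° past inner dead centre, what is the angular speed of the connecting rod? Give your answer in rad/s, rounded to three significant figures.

ω = 106 rad/s (converted from 1012 rpm).
The rod makes angle φ with the slider axis where L sinφ = r sinθ; differentiating, L cosφ·φ̇ = r ω cosθ.
L cosφ = √(L² − r² sin²θ) = 0.18575 m.
|ω_rod| = r ω |cosθ| / √(L² − r² sin²θ) = 0.0558·106·0.87546/0.18575 = 27.871 rad/s.

27.9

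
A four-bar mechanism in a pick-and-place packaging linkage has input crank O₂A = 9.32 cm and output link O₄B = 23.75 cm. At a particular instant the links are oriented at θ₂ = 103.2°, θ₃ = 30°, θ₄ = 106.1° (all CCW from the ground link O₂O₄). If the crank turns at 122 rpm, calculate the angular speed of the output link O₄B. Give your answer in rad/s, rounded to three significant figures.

4.94

ω₂ = 12.78 rad/s (from 122 rpm).
Differentiating the loop-closure r₂e^{iθ₂}+r₃e^{iθ₃}=r₁+r₄e^{iθ₄} gives r₂ω₂e^{iθ₂}+r₃ω₃e^{iθ₃}=r₄ω₄e^{iθ₄}.
Eliminating the other unknown: ω₄ = r₂ω₂ sin(θ₂−θ₃) / [r₄ sin(θ₄−θ₃)].
Numerator sine = +0.95732; denominator sine = +0.97072.
Result = 0.0932·12.78·(+0.95732) / (0.2375·(+0.97072)) = +4.9443 rad/s; magnitude 4.9443 rad/s.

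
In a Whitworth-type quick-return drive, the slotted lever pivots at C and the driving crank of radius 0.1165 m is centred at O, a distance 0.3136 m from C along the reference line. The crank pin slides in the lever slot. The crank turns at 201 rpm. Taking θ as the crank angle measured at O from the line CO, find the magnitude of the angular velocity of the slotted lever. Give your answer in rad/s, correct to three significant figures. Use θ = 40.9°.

5.19

ω = 21.05 rad/s (from 201 rpm).
Crank pin A relative to C: A = (d + r cosθ, r sinθ); lever angle φ = atan2(r sinθ, d + r cosθ).
Differentiating tanφ: φ̇ = rω(d cosθ + r)/(d² + r² + 2dr cosθ).
d² + r² + 2dr cosθ = |CA|² = 0.167147 m²;  d cosθ + r = +0.35354 m.
|ω_lever| = |0.1165·21.05·+0.35354| / 0.167147 = 5.1866 rad/s.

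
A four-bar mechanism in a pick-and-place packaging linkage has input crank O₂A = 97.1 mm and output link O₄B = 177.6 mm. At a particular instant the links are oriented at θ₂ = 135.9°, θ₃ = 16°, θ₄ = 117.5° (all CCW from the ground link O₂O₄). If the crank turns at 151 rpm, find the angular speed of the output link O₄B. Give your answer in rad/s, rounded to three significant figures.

7.65

ω₂ = 15.81 rad/s (from 151 rpm).
Differentiating the loop-closure r₂e^{iθ₂}+r₃e^{iθ₃}=r₁+r₄e^{iθ₄} gives r₂ω₂e^{iθ₂}+r₃ω₃e^{iθ₃}=r₄ω₄e^{iθ₄}.
Eliminating the other unknown: ω₄ = r₂ω₂ sin(θ₂−θ₃) / [r₄ sin(θ₄−θ₃)].
Numerator sine = +0.86690; denominator sine = +0.97992.
Result = 0.0971·15.81·(+0.86690) / (0.1776·(+0.97992)) = +7.6482 rad/s; magnitude 7.6482 rad/s.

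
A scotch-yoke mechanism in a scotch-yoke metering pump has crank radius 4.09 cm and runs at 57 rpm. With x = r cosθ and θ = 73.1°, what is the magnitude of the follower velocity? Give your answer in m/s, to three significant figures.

0.234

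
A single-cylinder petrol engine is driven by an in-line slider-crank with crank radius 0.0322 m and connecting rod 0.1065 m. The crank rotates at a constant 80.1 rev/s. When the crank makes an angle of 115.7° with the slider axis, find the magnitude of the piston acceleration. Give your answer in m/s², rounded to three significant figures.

5100

ω = 2π·80.1 = 503.3 rad/s
x(θ) = r cosθ + √(L² − r² sin²θ); with ω constant, a = ω²·d²x/dθ².
d²x/dθ² = −r cosθ − r²(cos2θ)/√u − r⁴ sin²2θ/(4u^{3/2}),  u = L² − r² sin²θ = 0.0105004 m².
Substituting r = 0.0322 m, L = 0.1065 m, θ = 115.7°: d²x/dθ² = +0.020124 m.
a = ω²·d²x/dθ² = (503.3)²·(+0.020124) = +5097.3 m/s²;  |a| = 5097.3 m/s².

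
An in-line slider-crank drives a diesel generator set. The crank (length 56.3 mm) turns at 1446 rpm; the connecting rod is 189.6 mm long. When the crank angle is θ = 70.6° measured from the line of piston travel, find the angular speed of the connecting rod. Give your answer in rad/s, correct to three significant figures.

ω = 151.4 rad/s (converted from 1446 rpm).
The rod makes angle φ with the slider axis where L sinφ = r sinθ; differentiating, L cosφ·φ̇ = r ω cosθ.
L cosφ = √(L² − r² sin²θ) = 0.18201 m.
|ω_rod| = r ω |cosθ| / √(L² − r² sin²θ) = 0.0563·151.4·0.33216/0.18201 = 15.558 rad/s.

15.6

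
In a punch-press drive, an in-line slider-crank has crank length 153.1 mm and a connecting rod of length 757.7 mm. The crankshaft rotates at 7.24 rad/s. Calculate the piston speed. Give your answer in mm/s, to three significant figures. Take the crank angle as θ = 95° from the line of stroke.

1080

ω = 7.24 rad/s
For an in-line slider-crank, x = r cosθ + √(L² − r² sin²θ), so v = −rω sinθ·[1 + r cosθ/√(L² − r² sin²θ)].
With r = 0.1531 m, L = 0.7577 m, θ = 95°: √(L² − r² sin²θ) = 0.74219 m.
v = −0.1531·7.24·0.99619·[1 + 0.1531·-0.08716/0.74219] = -1.0844 m/s.
|v| = 1.0844 m/s = 1084.4 mm/s.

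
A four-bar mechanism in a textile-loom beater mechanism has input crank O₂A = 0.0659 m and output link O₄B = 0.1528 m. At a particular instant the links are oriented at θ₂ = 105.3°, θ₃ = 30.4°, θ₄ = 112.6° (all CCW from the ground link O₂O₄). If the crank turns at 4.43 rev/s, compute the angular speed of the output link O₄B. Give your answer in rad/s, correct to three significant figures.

11.7

ω₂ = 27.83 rad/s (from 4.43 rev/s).
Differentiating the loop-closure r₂e^{iθ₂}+r₃e^{iθ₃}=r₁+r₄e^{iθ₄} gives r₂ω₂e^{iθ₂}+r₃ω₃e^{iθ₃}=r₄ω₄e^{iθ₄}.
Eliminating the other unknown: ω₄ = r₂ω₂ sin(θ₂−θ₃) / [r₄ sin(θ₄−θ₃)].
Numerator sine = +0.96547; denominator sine = +0.99075.
Result = 0.0659·27.83·(+0.96547) / (0.1528·(+0.99075)) = +11.698 rad/s; magnitude 11.698 rad/s.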